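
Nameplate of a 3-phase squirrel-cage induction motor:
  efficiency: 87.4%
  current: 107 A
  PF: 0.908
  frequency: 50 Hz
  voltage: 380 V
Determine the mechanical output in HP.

74.9 HP

P_in = √3·V·I·cosφ = 1.732 × 380 × 107 × 0.908 = 63944 W
P_out = η·P_in = 0.874 × 63944 = 55887 W
= 55887/746 = 74.9 HP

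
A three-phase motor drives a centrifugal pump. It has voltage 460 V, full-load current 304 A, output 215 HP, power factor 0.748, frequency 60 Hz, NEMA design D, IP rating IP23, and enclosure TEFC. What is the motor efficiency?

P_out = 215 × 746 = 160390 W
P_in = √3·V_L·I_L·cosφ = 1.732 × 460 × 304 × 0.748 = 181168 W
η = P_out / P_in = 160390 / 181168 = 0.885 = 88.5%

88.5 %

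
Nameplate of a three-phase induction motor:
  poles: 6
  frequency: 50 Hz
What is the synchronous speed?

n_s = 120f/p = 120×50/6 = 1000 rpm

1000 rpm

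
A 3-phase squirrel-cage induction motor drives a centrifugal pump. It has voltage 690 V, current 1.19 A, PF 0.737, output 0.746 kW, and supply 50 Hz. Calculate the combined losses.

302 W

P_in = √3·V·I·cosφ = 1.732×690×1.19×0.737 = 1048 W
P_out = 746 W
Losses = P_in − P_out = 1048 − 746 = 302 W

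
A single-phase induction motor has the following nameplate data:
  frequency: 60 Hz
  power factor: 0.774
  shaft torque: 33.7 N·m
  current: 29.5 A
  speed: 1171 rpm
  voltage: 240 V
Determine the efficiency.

75.4 %

ω = 2π × 1171/60 = 122.6 rad/s; P_out = τω = 33.7 × 122.6 = 4132 W
P_in = V·I·cosφ = 240 × 29.5 × 0.774 = 5480 W
η = P_out / P_in = 4132 / 5480 = 0.754 = 75.4%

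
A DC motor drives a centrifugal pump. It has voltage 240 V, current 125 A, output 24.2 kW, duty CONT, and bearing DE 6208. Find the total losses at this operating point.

5.8 kW

P_in = V·I = 240×125 = 30000 W
P_out = 24200 W
Losses = P_in − P_out = 30000 − 24200 = 5800 W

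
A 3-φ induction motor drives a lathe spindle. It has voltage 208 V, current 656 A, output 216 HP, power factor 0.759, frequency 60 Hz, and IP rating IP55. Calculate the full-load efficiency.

89.8 %

P_out = 216 × 746 = 161136 W
P_in = √3·V_L·I_L·cosφ = 1.732 × 208 × 656 × 0.759 = 179373 W
η = P_out / P_in = 161136 / 179373 = 0.898 = 89.8%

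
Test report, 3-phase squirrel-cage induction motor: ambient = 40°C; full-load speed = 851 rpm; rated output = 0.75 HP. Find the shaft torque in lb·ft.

P_out = 0.75 × 746 = 560 W
ω = 2π × 851/60 = 89.12 rad/s
τ = P_out/ω = 560/89.12 = 6.284 N·m
In lb·ft: 6.284/1.356 = 4.63 lb·ft

4.63 lb·ft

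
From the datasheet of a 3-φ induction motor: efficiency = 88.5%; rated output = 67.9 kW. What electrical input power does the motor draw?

P_out = 67900 W
P_in = P_out/η = 67900/0.885 = 76723 W = 76.7 kW

76.7 kW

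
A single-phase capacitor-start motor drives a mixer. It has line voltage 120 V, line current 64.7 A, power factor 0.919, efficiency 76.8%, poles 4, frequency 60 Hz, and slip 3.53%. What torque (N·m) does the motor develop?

P_in = V·I·cosφ = 120 × 64.7 × 0.919 = 7135 W
P_out = η·P_in = 0.768 × 7135 = 5480 W
n_s = 120×60/4 = 1800 rpm; n = 1800×(1−0.0353) = 1736 rpm
ω = 2π×1736/60 = 181.8 rad/s
τ = P_out/ω = 5480/181.8 = 30.1 N·m

30.1 N·m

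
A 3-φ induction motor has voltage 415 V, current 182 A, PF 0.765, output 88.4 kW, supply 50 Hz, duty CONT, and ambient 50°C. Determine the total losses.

P_in = √3·V·I·cosφ = 1.732×415×182×0.765 = 100076 W
P_out = 88400 W
Losses = P_in − P_out = 100076 − 88400 = 11676 W

11.7 kW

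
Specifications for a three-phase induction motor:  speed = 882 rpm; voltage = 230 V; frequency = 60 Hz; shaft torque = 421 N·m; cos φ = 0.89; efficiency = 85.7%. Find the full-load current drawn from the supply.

ω = 2π×882/60 = 92.36 rad/s; P_out = τω = 421 × 92.36 = 38884 W
P_in = P_out / η = 38884 / 0.857 = 45372 W
I_L = P_in / (√3·V_L·cosφ) = 45372 / (1.732 × 230 × 0.89) = 128 A

128 A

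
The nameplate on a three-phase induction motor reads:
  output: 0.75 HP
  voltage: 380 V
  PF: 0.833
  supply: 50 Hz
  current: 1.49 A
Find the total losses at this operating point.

P_in = √3·V·I·cosφ = 1.732×380×1.49×0.833 = 817 W
P_out = 0.75×746 = 560 W
Losses = P_in − P_out = 817 − 560 = 257 W

257 W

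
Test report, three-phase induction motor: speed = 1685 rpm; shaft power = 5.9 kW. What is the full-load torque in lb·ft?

ω = 2π × 1685/60 = 176.5 rad/s
τ = P/ω = 5900/176.5 = 33.43 N·m
In lb·ft: 33.43/1.356 = 24.7 lb·ft

24.7 lb·ft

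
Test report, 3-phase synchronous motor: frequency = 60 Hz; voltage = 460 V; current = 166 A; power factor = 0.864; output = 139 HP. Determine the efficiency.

90.7 %

P_out = 139 × 746 = 103694 W
P_in = √3·V_L·I_L·cosφ = 1.732 × 460 × 166 × 0.864 = 114269 W
η = P_out / P_in = 103694 / 114269 = 0.907 = 90.7%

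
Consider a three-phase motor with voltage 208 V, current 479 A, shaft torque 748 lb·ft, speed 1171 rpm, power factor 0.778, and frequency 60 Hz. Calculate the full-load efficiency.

92.6 %

τ = 748 lb·ft × 1.356 = 1014 N·m
ω = 2π × 1171/60 = 122.6 rad/s; P_out = τω = 1014 × 122.6 = 124316 W
P_in = √3·V_L·I_L·cosφ = 1.732 × 208 × 479 × 0.778 = 134254 W
η = P_out / P_in = 124316 / 134254 = 0.926 = 92.6%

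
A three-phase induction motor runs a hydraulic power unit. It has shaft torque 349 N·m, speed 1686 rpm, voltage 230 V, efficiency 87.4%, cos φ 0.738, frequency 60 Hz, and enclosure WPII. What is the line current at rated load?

ω = 2π×1686/60 = 176.6 rad/s; P_out = τω = 349 × 176.6 = 61633 W
P_in = P_out / η = 61633 / 0.874 = 70518 W
I_L = P_in / (√3·V_L·cosφ) = 70518 / (1.732 × 230 × 0.738) = 240 A

240 A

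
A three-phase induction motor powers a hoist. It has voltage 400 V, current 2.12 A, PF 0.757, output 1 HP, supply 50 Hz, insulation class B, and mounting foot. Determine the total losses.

P_in = √3·V·I·cosφ = 1.732×400×2.12×0.757 = 1112 W
P_out = 1×746 = 746 W
Losses = P_in − P_out = 1112 − 746 = 366 W

366 W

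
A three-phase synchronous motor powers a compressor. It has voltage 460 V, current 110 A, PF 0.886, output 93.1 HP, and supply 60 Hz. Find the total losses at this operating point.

8.2 kW

P_in = √3·V·I·cosφ = 1.732×460×110×0.886 = 77648 W
P_out = 93.1×746 = 69453 W
Losses = P_in − P_out = 77648 − 69453 = 8195 W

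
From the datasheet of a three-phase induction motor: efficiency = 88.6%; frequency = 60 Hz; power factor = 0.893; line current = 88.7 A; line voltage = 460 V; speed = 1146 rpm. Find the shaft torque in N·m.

466 N·m

P_in = √3·V·I·cosφ = 1.732 × 460 × 88.7 × 0.893 = 63107 W
P_out = η·P_in = 0.886 × 63107 = 55913 W
n = 1146 rpm
ω = 2π×1146/60 = 120 rad/s
τ = P_out/ω = 55913/120 = 466 N·m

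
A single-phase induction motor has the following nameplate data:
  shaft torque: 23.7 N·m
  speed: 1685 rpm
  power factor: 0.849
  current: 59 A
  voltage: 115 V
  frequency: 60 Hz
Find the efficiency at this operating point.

72.6 %

ω = 2π × 1685/60 = 176.5 rad/s; P_out = τω = 23.7 × 176.5 = 4183 W
P_in = V·I·cosφ = 115 × 59 × 0.849 = 5760 W
η = P_out / P_in = 4183 / 5760 = 0.726 = 72.6%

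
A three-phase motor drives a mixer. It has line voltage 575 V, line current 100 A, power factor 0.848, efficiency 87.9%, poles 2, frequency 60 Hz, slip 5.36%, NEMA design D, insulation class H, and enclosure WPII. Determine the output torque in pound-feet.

153 lb·ft

P_in = √3·V·I·cosφ = 1.732 × 575 × 100 × 0.848 = 84452 W
P_out = η·P_in = 0.879 × 84452 = 74233 W
n_s = 120×60/2 = 3600 rpm; n = 3600×(1−0.0536) = 3407 rpm
ω = 2π×3407/60 = 356.8 rad/s
τ = P_out/ω = 74233/356.8 = 208.1 N·m
In lb·ft: 208.1/1.356 = 153 lb·ft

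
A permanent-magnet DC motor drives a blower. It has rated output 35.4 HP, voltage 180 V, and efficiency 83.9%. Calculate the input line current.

175 A

P_out = 35.4 × 746 = 26408 W
P_in = P_out / η = 26408 / 0.839 = 31476 W
I = P_in / V = 31476 / 180 = 175 A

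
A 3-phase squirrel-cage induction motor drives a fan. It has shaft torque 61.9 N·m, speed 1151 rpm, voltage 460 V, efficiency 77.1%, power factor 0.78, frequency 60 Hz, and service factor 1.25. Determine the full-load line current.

ω = 2π×1151/60 = 120.5 rad/s; P_out = τω = 61.9 × 120.5 = 7459 W
P_in = P_out / η = 7459 / 0.771 = 9674 W
I_L = P_in / (√3·V_L·cosφ) = 9674 / (1.732 × 460 × 0.78) = 15.6 A

15.6 A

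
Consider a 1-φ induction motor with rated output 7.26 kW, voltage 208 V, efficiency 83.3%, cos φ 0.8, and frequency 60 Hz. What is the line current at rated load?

P_out = 7.26 kW = 7260 W
P_in = P_out / η = 7260 / 0.833 = 8715 W
I = P_in / (V·cosφ) = 8715 / (208 × 0.8) = 52.4 A

52.4 A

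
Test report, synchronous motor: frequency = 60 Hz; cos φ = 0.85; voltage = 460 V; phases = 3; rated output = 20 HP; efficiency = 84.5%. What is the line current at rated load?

P_out = 20 × 746 = 14920 W
P_in = P_out / η = 14920 / 0.845 = 17657 W
I_L = P_in / (√3·V_L·cosφ) = 17657 / (1.732 × 460 × 0.85) = 26.1 A

26.1 A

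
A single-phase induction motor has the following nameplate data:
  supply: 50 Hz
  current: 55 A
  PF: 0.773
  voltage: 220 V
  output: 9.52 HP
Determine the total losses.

2.25 kW

P_in = V·I·cosφ = 220×55×0.773 = 9353 W
P_out = 9.52×746 = 7102 W
Losses = P_in − P_out = 9353 − 7102 = 2251 W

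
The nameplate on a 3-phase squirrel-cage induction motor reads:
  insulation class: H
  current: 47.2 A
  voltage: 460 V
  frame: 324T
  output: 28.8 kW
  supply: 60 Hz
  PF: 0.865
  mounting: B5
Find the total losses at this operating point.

P_in = √3·V·I·cosφ = 1.732×460×47.2×0.865 = 32528 W
P_out = 28800 W
Losses = P_in − P_out = 32528 − 28800 = 3728 W

3730 W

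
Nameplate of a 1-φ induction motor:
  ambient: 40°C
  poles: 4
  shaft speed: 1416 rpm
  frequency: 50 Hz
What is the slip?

n_s = 120f/p = 120×50/4 = 1500 rpm
s = (n_s − n)/n_s = (1500 − 1416)/1500 = 0.0560

5.60 %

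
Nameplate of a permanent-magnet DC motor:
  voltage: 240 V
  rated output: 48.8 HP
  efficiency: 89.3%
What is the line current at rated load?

170 A

P_out = 48.8 × 746 = 36405 W
P_in = P_out / η = 36405 / 0.893 = 40767 W
I = P_in / V = 40767 / 240 = 170 A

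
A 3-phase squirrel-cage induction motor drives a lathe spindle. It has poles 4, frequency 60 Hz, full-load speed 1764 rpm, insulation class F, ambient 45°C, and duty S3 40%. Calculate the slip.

n_s = 120f/p = 120×60/4 = 1800 rpm
s = (n_s − n)/n_s = (1800 − 1764)/1800 = 0.0200

2.00 %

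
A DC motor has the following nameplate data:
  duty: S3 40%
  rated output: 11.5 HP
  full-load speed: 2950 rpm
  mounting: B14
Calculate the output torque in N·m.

P_out = 11.5 × 746 = 8579 W
ω = 2π × 2950/60 = 308.9 rad/s
τ = P_out/ω = 8579/308.9 = 27.8 N·m

27.8 N·m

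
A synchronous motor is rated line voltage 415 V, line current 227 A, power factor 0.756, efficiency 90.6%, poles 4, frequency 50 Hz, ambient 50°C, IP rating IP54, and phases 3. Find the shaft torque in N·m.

711 N·m

P_in = √3·V·I·cosφ = 1.732 × 415 × 227 × 0.756 = 123351 W
P_out = η·P_in = 0.906 × 123351 = 111756 W
n = n_s = 120×50/4 = 1500 rpm (synchronous)
ω = 2π×1500/60 = 157.1 rad/s
τ = P_out/ω = 111756/157.1 = 711 N·m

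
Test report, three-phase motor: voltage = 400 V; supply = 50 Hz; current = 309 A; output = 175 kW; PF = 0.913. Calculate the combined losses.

P_in = √3·V·I·cosφ = 1.732×400×309×0.913 = 195451 W
P_out = 175000 W
Losses = P_in − P_out = 195451 − 175000 = 20451 W

20500 W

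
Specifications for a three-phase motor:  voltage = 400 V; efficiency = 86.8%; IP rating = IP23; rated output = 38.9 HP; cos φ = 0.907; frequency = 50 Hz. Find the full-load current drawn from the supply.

P_out = 38.9 × 746 = 29019 W
P_in = P_out / η = 29019 / 0.868 = 33432 W
I_L = P_in / (√3·V_L·cosφ) = 33432 / (1.732 × 400 × 0.907) = 53.2 A

53.2 A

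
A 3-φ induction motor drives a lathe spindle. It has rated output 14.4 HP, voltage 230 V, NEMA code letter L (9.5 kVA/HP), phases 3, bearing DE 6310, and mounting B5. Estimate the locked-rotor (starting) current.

343 A

S_LR = 9.5 × 14.4 = 136.8 kVA
I_LR = S_LR/(√3·V_L) = 136800/(1.732×230) = 343 A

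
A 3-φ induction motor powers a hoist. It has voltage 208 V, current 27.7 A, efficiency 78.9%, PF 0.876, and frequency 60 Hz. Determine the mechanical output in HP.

9.25 HP

P_in = √3·V·I·cosφ = 1.732 × 208 × 27.7 × 0.876 = 8742 W
P_out = η·P_in = 0.789 × 8742 = 6897 W
= 6897/746 = 9.25 HP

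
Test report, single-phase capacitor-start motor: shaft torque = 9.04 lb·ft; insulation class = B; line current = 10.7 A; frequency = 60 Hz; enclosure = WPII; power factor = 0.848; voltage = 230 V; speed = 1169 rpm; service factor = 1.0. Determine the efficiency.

71.9 %

τ = 9.04 lb·ft × 1.356 = 12.26 N·m
ω = 2π × 1169/60 = 122.4 rad/s; P_out = τω = 12.26 × 122.4 = 1501 W
P_in = V·I·cosφ = 230 × 10.7 × 0.848 = 2087 W
η = P_out / P_in = 1501 / 2087 = 0.719 = 71.9%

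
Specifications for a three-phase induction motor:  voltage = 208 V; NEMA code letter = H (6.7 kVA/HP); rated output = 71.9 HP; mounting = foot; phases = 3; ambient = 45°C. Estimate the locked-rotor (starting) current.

1340 A

S_LR = 6.7 × 71.9 = 481.73 kVA
I_LR = S_LR/(√3·V_L) = 481730/(1.732×208) = 1340 A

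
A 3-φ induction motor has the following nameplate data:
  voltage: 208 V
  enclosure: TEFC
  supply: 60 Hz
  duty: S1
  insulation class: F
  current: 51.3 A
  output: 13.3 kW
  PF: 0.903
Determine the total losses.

3.39 kW

P_in = √3·V·I·cosφ = 1.732×208×51.3×0.903 = 16688 W
P_out = 13300 W
Losses = P_in − P_out = 16688 − 13300 = 3388 W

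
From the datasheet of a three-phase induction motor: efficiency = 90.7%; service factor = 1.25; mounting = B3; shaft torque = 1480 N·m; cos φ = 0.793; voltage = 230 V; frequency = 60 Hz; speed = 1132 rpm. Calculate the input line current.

612 A

ω = 2π×1132/60 = 118.5 rad/s; P_out = τω = 1480 × 118.5 = 175380 W
P_in = P_out / η = 175380 / 0.907 = 193363 W
I_L = P_in / (√3·V_L·cosφ) = 193363 / (1.732 × 230 × 0.793) = 612 A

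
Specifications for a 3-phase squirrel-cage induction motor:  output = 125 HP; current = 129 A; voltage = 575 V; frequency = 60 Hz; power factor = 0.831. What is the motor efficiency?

87.3 %

P_out = 125 × 746 = 93250 W
P_in = √3·V_L·I_L·cosφ = 1.732 × 575 × 129 × 0.831 = 106759 W
η = P_out / P_in = 93250 / 106759 = 0.873 = 87.3%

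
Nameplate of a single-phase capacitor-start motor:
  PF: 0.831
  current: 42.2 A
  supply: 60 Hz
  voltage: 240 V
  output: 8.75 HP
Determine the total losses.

P_in = V·I·cosφ = 240×42.2×0.831 = 8416 W
P_out = 8.75×746 = 6528 W
Losses = P_in − P_out = 8416 − 6528 = 1888 W

1.89 kW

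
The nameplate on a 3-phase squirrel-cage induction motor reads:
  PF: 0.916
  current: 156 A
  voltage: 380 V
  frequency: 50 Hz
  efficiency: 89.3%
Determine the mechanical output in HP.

113 HP

P_in = √3·V·I·cosφ = 1.732 × 380 × 156 × 0.916 = 94048 W
P_out = η·P_in = 0.893 × 94048 = 83985 W
= 83985/746 = 113 HP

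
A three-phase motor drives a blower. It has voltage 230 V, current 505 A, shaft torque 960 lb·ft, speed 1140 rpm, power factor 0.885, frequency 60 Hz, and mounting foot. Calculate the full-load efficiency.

87.3 %

τ = 960 lb·ft × 1.356 = 1302 N·m
ω = 2π × 1140/60 = 119.4 rad/s; P_out = τω = 1302 × 119.4 = 155459 W
P_in = √3·V_L·I_L·cosφ = 1.732 × 230 × 505 × 0.885 = 178037 W
η = P_out / P_in = 155459 / 178037 = 0.873 = 87.3%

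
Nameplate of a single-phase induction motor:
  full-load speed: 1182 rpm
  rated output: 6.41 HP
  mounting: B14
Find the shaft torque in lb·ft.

28.5 lb·ft

P_out = 6.41 × 746 = 4782 W
ω = 2π × 1182/60 = 123.8 rad/s
τ = P_out/ω = 4782/123.8 = 38.63 N·m
In lb·ft: 38.63/1.356 = 28.5 lb·ft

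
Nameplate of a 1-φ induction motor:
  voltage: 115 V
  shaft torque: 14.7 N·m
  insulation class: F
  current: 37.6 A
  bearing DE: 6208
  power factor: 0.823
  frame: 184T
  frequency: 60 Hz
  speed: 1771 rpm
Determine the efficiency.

76.6 %

ω = 2π × 1771/60 = 185.5 rad/s; P_out = τω = 14.7 × 185.5 = 2727 W
P_in = V·I·cosφ = 115 × 37.6 × 0.823 = 3559 W
η = P_out / P_in = 2727 / 3559 = 0.766 = 76.6%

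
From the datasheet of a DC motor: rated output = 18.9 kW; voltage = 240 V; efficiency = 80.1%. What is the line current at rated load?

98.3 A

P_out = 18.9 kW = 18900 W
P_in = P_out / η = 18900 / 0.801 = 23596 W
I = P_in / V = 23596 / 240 = 98.3 A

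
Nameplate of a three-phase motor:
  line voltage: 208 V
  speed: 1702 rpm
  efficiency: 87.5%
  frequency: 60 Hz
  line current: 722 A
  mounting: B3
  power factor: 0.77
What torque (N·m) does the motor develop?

P_in = √3·V·I·cosφ = 1.732 × 208 × 722 × 0.77 = 200281 W
P_out = η·P_in = 0.875 × 200281 = 175246 W
n = 1702 rpm
ω = 2π×1702/60 = 178.2 rad/s
τ = P_out/ω = 175246/178.2 = 983 N·m

983 N·m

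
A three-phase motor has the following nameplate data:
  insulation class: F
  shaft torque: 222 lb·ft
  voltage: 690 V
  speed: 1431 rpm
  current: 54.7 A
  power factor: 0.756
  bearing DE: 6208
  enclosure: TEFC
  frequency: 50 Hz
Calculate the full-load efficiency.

τ = 222 lb·ft × 1.356 = 301 N·m
ω = 2π × 1431/60 = 149.9 rad/s; P_out = τω = 301 × 149.9 = 45120 W
P_in = √3·V_L·I_L·cosφ = 1.732 × 690 × 54.7 × 0.756 = 49420 W
η = P_out / P_in = 45120 / 49420 = 0.913 = 91.3%

91.3 %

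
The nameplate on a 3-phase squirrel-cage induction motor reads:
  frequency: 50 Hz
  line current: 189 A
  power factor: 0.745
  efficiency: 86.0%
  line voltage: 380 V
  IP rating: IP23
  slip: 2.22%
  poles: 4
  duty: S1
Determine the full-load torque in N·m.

519 N·m

P_in = √3·V·I·cosφ = 1.732 × 380 × 189 × 0.745 = 92672 W
P_out = η·P_in = 0.86 × 92672 = 79698 W
n_s = 120×50/4 = 1500 rpm; n = 1500×(1−0.0222) = 1467 rpm
ω = 2π×1467/60 = 153.6 rad/s
τ = P_out/ω = 79698/153.6 = 519 N·m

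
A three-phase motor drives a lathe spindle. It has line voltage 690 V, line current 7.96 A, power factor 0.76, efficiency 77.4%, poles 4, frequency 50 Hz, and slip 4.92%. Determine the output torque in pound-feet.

27.6 lb·ft

P_in = √3·V·I·cosφ = 1.732 × 690 × 7.96 × 0.76 = 7230 W
P_out = η·P_in = 0.774 × 7230 = 5596 W
n_s = 120×50/4 = 1500 rpm; n = 1500×(1−0.0492) = 1426 rpm
ω = 2π×1426/60 = 149.3 rad/s
τ = P_out/ω = 5596/149.3 = 37.48 N·m
In lb·ft: 37.48/1.356 = 27.6 lb·ft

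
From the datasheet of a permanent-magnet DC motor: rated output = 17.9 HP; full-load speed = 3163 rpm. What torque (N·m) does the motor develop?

40.3 N·m

P_out = 17.9 × 746 = 13353 W
ω = 2π × 3163/60 = 331.2 rad/s
τ = P_out/ω = 13353/331.2 = 40.3 N·m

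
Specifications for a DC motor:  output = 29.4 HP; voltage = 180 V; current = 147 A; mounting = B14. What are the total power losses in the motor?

4.53 kW

P_in = V·I = 180×147 = 26460 W
P_out = 29.4×746 = 21932 W
Losses = P_in − P_out = 26460 − 21932 = 4528 W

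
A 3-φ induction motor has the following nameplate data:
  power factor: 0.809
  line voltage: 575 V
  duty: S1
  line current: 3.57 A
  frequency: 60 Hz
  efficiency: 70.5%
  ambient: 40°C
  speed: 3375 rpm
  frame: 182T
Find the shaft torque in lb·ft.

P_in = √3·V·I·cosφ = 1.732 × 575 × 3.57 × 0.809 = 2876 W
P_out = η·P_in = 0.705 × 2876 = 2028 W
n = 3375 rpm
ω = 2π×3375/60 = 353.4 rad/s
τ = P_out/ω = 2028/353.4 = 5.739 N·m
In lb·ft: 5.739/1.356 = 4.23 lb·ft

4.23 lb·ft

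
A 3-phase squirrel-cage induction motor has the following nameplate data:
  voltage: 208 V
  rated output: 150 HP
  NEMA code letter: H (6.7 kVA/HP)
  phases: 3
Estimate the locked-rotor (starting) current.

2790 A

S_LR = 6.7 × 150 = 1005 kVA
I_LR = S_LR/(√3·V_L) = 1005000/(1.732×208) = 2790 A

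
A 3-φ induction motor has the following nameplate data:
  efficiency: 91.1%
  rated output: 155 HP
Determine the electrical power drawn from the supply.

P_out = 155 × 746 = 115630 W
P_in = P_out/η = 115630/0.911 = 126926 W = 127 kW

127 kW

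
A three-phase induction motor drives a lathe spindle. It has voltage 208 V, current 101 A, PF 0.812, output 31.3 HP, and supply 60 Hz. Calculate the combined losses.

P_in = √3·V·I·cosφ = 1.732×208×101×0.812 = 29545 W
P_out = 31.3×746 = 23350 W
Losses = P_in − P_out = 29545 − 23350 = 6195 W

6200 W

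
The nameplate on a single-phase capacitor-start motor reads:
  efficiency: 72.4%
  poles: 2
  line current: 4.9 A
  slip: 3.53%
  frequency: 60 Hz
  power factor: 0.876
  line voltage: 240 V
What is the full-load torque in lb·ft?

1.51 lb·ft

P_in = V·I·cosφ = 240 × 4.9 × 0.876 = 1030 W
P_out = η·P_in = 0.724 × 1030 = 746 W
n_s = 120×60/2 = 3600 rpm; n = 3600×(1−0.0353) = 3473 rpm
ω = 2π×3473/60 = 363.7 rad/s
τ = P_out/ω = 746/363.7 = 2.051 N·m
In lb·ft: 2.051/1.356 = 1.51 lb·ft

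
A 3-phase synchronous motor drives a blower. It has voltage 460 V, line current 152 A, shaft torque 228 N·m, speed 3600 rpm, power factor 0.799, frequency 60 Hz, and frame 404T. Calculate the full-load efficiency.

ω = 2π × 3600/60 = 377 rad/s; P_out = τω = 228 × 377 = 85956 W
P_in = √3·V_L·I_L·cosφ = 1.732 × 460 × 152 × 0.799 = 96760 W
η = P_out / P_in = 85956 / 96760 = 0.888 = 88.8%

88.8 %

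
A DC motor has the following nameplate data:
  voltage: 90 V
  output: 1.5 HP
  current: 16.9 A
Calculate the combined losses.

P_in = V·I = 90×16.9 = 1521 W
P_out = 1.5×746 = 1119 W
Losses = P_in − P_out = 1521 − 1119 = 402 W

402 W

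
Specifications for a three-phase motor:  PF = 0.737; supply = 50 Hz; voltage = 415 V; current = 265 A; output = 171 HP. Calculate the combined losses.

P_in = √3·V·I·cosφ = 1.732×415×265×0.737 = 140381 W
P_out = 171×746 = 127566 W
Losses = P_in − P_out = 140381 − 127566 = 12815 W

12800 W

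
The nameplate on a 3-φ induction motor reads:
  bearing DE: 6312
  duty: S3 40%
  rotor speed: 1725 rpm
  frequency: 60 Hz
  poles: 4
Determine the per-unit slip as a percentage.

4.17 %

n_s = 120f/p = 120×60/4 = 1800 rpm
s = (n_s − n)/n_s = (1800 − 1725)/1800 = 0.0417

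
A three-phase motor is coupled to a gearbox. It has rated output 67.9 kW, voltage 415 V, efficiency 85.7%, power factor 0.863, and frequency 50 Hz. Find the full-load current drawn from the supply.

P_out = 67.9 kW = 67900 W
P_in = P_out / η = 67900 / 0.857 = 79230 W
I_L = P_in / (√3·V_L·cosφ) = 79230 / (1.732 × 415 × 0.863) = 128 A

128 A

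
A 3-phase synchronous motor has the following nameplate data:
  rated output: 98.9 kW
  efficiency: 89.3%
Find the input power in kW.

P_out = 98900 W
P_in = P_out/η = 98900/0.893 = 110750 W = 111 kW

111 kW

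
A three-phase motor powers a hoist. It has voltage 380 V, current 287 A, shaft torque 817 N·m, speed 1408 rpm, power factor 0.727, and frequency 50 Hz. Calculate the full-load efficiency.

ω = 2π × 1408/60 = 147.4 rad/s; P_out = τω = 817 × 147.4 = 120426 W
P_in = √3·V_L·I_L·cosφ = 1.732 × 380 × 287 × 0.727 = 137324 W
η = P_out / P_in = 120426 / 137324 = 0.877 = 87.7%

87.7 %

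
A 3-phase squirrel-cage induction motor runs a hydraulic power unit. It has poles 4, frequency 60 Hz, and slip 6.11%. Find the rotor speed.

1690 rpm

n_s = 120f/p = 120×60/4 = 1800 rpm
n = n_s(1 − s) = 1800 × (1 − 0.0611) = 1690 rpm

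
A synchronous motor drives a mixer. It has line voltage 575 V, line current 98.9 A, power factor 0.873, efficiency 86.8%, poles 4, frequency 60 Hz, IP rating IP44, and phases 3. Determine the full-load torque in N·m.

396 N·m

P_in = √3·V·I·cosφ = 1.732 × 575 × 98.9 × 0.873 = 85986 W
P_out = η·P_in = 0.868 × 85986 = 74636 W
n = n_s = 120×60/4 = 1800 rpm (synchronous)
ω = 2π×1800/60 = 188.5 rad/s
τ = P_out/ω = 74636/188.5 = 396 N·m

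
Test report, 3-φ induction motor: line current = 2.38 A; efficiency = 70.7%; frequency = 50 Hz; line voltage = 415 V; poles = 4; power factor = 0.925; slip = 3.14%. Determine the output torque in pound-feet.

5.42 lb·ft

P_in = √3·V·I·cosφ = 1.732 × 415 × 2.38 × 0.925 = 1582 W
P_out = η·P_in = 0.707 × 1582 = 1118 W
n_s = 120×50/4 = 1500 rpm; n = 1500×(1−0.0314) = 1453 rpm
ω = 2π×1453/60 = 152.2 rad/s
τ = P_out/ω = 1118/152.2 = 7.346 N·m
In lb·ft: 7.346/1.356 = 5.42 lb·ft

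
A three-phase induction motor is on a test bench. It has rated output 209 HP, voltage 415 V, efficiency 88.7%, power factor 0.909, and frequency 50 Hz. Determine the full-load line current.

P_out = 209 × 746 = 155914 W
P_in = P_out / η = 155914 / 0.887 = 175777 W
I_L = P_in / (√3·V_L·cosφ) = 175777 / (1.732 × 415 × 0.909) = 269 A

269 A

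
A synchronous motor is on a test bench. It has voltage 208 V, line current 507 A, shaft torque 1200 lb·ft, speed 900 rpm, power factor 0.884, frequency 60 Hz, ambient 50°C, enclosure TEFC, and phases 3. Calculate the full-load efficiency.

95.0 %

τ = 1200 lb·ft × 1.356 = 1627 N·m
ω = 2π × 900/60 = 94.25 rad/s; P_out = τω = 1627 × 94.25 = 153345 W
P_in = √3·V_L·I_L·cosφ = 1.732 × 208 × 507 × 0.884 = 161462 W
η = P_out / P_in = 153345 / 161462 = 0.950 = 95.0%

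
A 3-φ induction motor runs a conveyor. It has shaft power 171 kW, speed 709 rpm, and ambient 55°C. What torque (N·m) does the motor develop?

2300 N·m

ω = 2π × 709/60 = 74.25 rad/s
τ = P/ω = 171000/74.25 = 2300 N·m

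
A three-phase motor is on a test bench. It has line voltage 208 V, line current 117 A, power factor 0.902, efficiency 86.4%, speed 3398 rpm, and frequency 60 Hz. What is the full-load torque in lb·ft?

P_in = √3·V·I·cosφ = 1.732 × 208 × 117 × 0.902 = 38019 W
P_out = η·P_in = 0.864 × 38019 = 32848 W
n = 3398 rpm
ω = 2π×3398/60 = 355.8 rad/s
τ = P_out/ω = 32848/355.8 = 92.32 N·m
In lb·ft: 92.32/1.356 = 68.1 lb·ft

68.1 lb·ft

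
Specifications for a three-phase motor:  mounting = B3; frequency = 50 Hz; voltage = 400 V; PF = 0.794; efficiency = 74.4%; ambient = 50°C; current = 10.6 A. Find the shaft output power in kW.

4.34 kW

P_in = √3·V·I·cosφ = 1.732 × 400 × 10.6 × 0.794 = 5831 W
P_out = η·P_in = 0.744 × 5831 = 4338 W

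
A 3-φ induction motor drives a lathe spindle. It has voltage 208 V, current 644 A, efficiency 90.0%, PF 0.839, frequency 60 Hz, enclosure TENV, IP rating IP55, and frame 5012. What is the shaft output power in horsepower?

235 HP

P_in = √3·V·I·cosφ = 1.732 × 208 × 644 × 0.839 = 194652 W
P_out = η·P_in = 0.9 × 194652 = 175187 W
= 175187/746 = 235 HP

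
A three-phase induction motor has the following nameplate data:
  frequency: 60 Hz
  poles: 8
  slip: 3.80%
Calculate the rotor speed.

866 rpm

n_s = 120f/p = 120×60/8 = 900 rpm
n = n_s(1 − s) = 900 × (1 − 0.038) = 866 rpm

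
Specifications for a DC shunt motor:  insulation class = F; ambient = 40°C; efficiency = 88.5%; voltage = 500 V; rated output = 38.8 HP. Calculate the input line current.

P_out = 38.8 × 746 = 28945 W
P_in = P_out / η = 28945 / 0.885 = 32706 W
I = P_in / V = 32706 / 500 = 65.4 A

65.4 A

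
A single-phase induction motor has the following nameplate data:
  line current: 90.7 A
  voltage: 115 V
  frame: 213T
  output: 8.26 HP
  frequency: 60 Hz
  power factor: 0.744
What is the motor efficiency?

79.4 %

P_out = 8.26 × 746 = 6162 W
P_in = V·I·cosφ = 115 × 90.7 × 0.744 = 7760 W
η = P_out / P_in = 6162 / 7760 = 0.794 = 79.4%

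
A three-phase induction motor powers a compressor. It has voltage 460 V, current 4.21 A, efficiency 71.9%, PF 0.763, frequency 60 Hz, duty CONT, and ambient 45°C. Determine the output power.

P_in = √3·V·I·cosφ = 1.732 × 460 × 4.21 × 0.763 = 2559 W
P_out = η·P_in = 0.719 × 2559 = 1840 W

1.84 kW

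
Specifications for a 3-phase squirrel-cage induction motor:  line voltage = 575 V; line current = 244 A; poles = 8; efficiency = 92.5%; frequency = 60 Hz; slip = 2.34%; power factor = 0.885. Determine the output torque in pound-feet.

1590 lb·ft

P_in = √3·V·I·cosφ = 1.732 × 575 × 244 × 0.885 = 215055 W
P_out = η·P_in = 0.925 × 215055 = 198926 W
n_s = 120×60/8 = 900 rpm; n = 900×(1−0.0234) = 879 rpm
ω = 2π×879/60 = 92.05 rad/s
τ = P_out/ω = 198926/92.05 = 2161 N·m
In lb·ft: 2161/1.356 = 1590 lb·ft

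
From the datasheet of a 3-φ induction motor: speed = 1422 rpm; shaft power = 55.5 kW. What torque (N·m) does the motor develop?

ω = 2π × 1422/60 = 148.9 rad/s
τ = P/ω = 55500/148.9 = 373 N·m

373 N·m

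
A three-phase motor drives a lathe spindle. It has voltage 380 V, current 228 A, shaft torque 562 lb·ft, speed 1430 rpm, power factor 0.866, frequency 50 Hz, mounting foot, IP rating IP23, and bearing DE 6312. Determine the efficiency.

87.8 %

τ = 562 lb·ft × 1.356 = 762.1 N·m
ω = 2π × 1430/60 = 149.7 rad/s; P_out = τω = 762.1 × 149.7 = 114086 W
P_in = √3·V_L·I_L·cosφ = 1.732 × 380 × 228 × 0.866 = 129952 W
η = P_out / P_in = 114086 / 129952 = 0.878 = 87.8%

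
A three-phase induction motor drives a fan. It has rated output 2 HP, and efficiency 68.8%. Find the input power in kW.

P_out = 2 × 746 = 1492 W
P_in = P_out/η = 1492/0.688 = 2169 W = 2.17 kW

2.17 kW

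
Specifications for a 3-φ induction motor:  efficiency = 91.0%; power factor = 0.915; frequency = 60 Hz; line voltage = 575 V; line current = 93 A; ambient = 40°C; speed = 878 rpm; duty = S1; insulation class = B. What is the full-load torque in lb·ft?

619 lb·ft

P_in = √3·V·I·cosφ = 1.732 × 575 × 93 × 0.915 = 84746 W
P_out = η·P_in = 0.91 × 84746 = 77119 W
n = 878 rpm
ω = 2π×878/60 = 91.94 rad/s
τ = P_out/ω = 77119/91.94 = 838.8 N·m
In lb·ft: 838.8/1.356 = 619 lb·ft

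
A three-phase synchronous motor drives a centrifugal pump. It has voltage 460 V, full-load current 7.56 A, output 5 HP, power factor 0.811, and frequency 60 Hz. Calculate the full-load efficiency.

76.4 %

P_out = 5 × 746 = 3730 W
P_in = √3·V_L·I_L·cosφ = 1.732 × 460 × 7.56 × 0.811 = 4885 W
η = P_out / P_in = 3730 / 4885 = 0.764 = 76.4%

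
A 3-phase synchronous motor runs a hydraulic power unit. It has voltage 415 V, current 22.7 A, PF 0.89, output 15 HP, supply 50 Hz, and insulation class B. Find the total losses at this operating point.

3.33 kW

P_in = √3·V·I·cosφ = 1.732×415×22.7×0.89 = 14522 W
P_out = 15×746 = 11190 W
Losses = P_in − P_out = 14522 − 11190 = 3332 W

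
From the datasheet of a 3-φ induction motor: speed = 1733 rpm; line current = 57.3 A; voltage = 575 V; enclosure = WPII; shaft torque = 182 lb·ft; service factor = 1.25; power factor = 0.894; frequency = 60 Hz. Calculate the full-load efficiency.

τ = 182 lb·ft × 1.356 = 246.8 N·m
ω = 2π × 1733/60 = 181.5 rad/s; P_out = τω = 246.8 × 181.5 = 44794 W
P_in = √3·V_L·I_L·cosφ = 1.732 × 575 × 57.3 × 0.894 = 51016 W
η = P_out / P_in = 44794 / 51016 = 0.878 = 87.8%

87.8 %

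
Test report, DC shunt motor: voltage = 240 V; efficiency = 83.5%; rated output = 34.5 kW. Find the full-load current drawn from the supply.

P_out = 34.5 kW = 34500 W
P_in = P_out / η = 34500 / 0.835 = 41317 W
I = P_in / V = 41317 / 240 = 172 A

172 A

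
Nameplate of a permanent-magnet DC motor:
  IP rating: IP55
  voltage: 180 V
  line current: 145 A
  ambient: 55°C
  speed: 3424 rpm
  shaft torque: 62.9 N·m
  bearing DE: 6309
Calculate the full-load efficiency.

86.4 %

ω = 2π × 3424/60 = 358.6 rad/s; P_out = τω = 62.9 × 358.6 = 22556 W
P_in = V·I = 180 × 145 = 26100 W
η = P_out / P_in = 22556 / 26100 = 0.864 = 86.4%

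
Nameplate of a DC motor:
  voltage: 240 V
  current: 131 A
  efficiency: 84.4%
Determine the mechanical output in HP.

35.6 HP

P_in = V·I = 240 × 131 = 31440 W
P_out = η·P_in = 0.844 × 31440 = 26535 W
= 26535/746 = 35.6 HP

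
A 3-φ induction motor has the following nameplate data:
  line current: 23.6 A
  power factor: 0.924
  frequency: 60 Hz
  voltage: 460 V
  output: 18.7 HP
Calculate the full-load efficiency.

P_out = 18.7 × 746 = 13950 W
P_in = √3·V_L·I_L·cosφ = 1.732 × 460 × 23.6 × 0.924 = 17374 W
η = P_out / P_in = 13950 / 17374 = 0.803 = 80.3%

80.3 %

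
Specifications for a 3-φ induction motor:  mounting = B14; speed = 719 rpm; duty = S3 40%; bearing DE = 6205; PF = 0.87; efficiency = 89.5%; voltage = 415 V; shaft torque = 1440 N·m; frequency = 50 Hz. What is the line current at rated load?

194 A

ω = 2π×719/60 = 75.29 rad/s; P_out = τω = 1440 × 75.29 = 108418 W
P_in = P_out / η = 108418 / 0.895 = 121137 W
I_L = P_in / (√3·V_L·cosφ) = 121137 / (1.732 × 415 × 0.87) = 194 A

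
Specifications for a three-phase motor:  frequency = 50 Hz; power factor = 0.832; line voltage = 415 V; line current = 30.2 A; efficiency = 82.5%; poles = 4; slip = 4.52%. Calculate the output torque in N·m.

P_in = √3·V·I·cosφ = 1.732 × 415 × 30.2 × 0.832 = 18060 W
P_out = η·P_in = 0.825 × 18060 = 14900 W
n_s = 120×50/4 = 1500 rpm; n = 1500×(1−0.0452) = 1432 rpm
ω = 2π×1432/60 = 150 rad/s
τ = P_out/ω = 14900/150 = 99.3 N·m

99.3 N·m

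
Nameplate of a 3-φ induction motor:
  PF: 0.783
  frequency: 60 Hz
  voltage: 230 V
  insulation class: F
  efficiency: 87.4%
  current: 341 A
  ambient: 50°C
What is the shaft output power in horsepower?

P_in = √3·V·I·cosφ = 1.732 × 230 × 341 × 0.783 = 106363 W
P_out = η·P_in = 0.874 × 106363 = 92961 W
= 92961/746 = 125 HP

125 HP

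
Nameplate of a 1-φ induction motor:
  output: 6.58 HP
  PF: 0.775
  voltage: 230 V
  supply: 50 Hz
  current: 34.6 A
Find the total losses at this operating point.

P_in = V·I·cosφ = 230×34.6×0.775 = 6167 W
P_out = 6.58×746 = 4909 W
Losses = P_in − P_out = 6167 − 4909 = 1258 W

1.26 kW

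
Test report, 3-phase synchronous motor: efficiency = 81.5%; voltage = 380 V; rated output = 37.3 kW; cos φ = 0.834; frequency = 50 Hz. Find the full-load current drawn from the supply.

83.4 A

P_out = 37.3 kW = 37300 W
P_in = P_out / η = 37300 / 0.815 = 45767 W
I_L = P_in / (√3·V_L·cosφ) = 45767 / (1.732 × 380 × 0.834) = 83.4 A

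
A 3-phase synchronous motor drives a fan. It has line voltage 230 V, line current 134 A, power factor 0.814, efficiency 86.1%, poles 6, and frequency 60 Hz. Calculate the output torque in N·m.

298 N·m

P_in = √3·V·I·cosφ = 1.732 × 230 × 134 × 0.814 = 43452 W
P_out = η·P_in = 0.861 × 43452 = 37412 W
n = n_s = 120×60/6 = 1200 rpm (synchronous)
ω = 2π×1200/60 = 125.7 rad/s
τ = P_out/ω = 37412/125.7 = 298 N·m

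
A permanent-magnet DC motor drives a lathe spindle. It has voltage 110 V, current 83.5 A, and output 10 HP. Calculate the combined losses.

1730 W

P_in = V·I = 110×83.5 = 9185 W
P_out = 10×746 = 7460 W
Losses = P_in − P_out = 9185 − 7460 = 1725 W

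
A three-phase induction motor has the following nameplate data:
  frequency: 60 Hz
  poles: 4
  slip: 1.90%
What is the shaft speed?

n_s = 120f/p = 120×60/4 = 1800 rpm
n = n_s(1 − s) = 1800 × (1 − 0.019) = 1766 rpm

1766 rpm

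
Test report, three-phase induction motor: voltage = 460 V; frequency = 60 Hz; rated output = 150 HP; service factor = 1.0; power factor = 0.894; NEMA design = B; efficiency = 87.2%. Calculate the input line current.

P_out = 150 × 746 = 111900 W
P_in = P_out / η = 111900 / 0.872 = 128326 W
I_L = P_in / (√3·V_L·cosφ) = 128326 / (1.732 × 460 × 0.894) = 180 A

180 A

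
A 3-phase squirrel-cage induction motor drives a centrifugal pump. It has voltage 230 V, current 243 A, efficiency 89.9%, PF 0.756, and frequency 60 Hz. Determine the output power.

65.8 kW

P_in = √3·V·I·cosφ = 1.732 × 230 × 243 × 0.756 = 73182 W
P_out = η·P_in = 0.899 × 73182 = 65791 W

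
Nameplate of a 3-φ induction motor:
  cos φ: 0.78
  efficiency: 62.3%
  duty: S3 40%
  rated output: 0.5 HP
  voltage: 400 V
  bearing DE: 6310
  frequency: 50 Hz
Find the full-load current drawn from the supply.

1.11 A

P_out = 0.5 × 746 = 373 W
P_in = P_out / η = 373 / 0.623 = 599 W
I_L = P_in / (√3·V_L·cosφ) = 599 / (1.732 × 400 × 0.78) = 1.11 A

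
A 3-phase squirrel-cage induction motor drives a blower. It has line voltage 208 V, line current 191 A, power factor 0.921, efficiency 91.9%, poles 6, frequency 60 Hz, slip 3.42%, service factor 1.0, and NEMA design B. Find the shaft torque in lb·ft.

P_in = √3·V·I·cosφ = 1.732 × 208 × 191 × 0.921 = 63373 W
P_out = η·P_in = 0.919 × 63373 = 58240 W
n_s = 120×60/6 = 1200 rpm; n = 1200×(1−0.0342) = 1159 rpm
ω = 2π×1159/60 = 121.4 rad/s
τ = P_out/ω = 58240/121.4 = 479.7 N·m
In lb·ft: 479.7/1.356 = 354 lb·ft

354 lb·ft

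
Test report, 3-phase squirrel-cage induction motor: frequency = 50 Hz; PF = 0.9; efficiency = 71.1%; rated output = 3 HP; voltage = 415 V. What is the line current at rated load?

P_out = 3 × 746 = 2238 W
P_in = P_out / η = 2238 / 0.711 = 3148 W
I_L = P_in / (√3·V_L·cosφ) = 3148 / (1.732 × 415 × 0.9) = 4.87 A

4.87 A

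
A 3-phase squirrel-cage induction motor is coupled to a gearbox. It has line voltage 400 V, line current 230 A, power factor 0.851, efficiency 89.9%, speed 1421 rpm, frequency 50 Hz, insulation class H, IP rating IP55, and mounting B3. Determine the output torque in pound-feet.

604 lb·ft

P_in = √3·V·I·cosφ = 1.732 × 400 × 230 × 0.851 = 135602 W
P_out = η·P_in = 0.899 × 135602 = 121906 W
n = 1421 rpm
ω = 2π×1421/60 = 148.8 rad/s
τ = P_out/ω = 121906/148.8 = 819.3 N·m
In lb·ft: 819.3/1.356 = 604 lb·ft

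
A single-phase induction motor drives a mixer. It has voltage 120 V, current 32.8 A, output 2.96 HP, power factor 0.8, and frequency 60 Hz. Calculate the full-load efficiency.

70.1 %

P_out = 2.96 × 746 = 2208 W
P_in = V·I·cosφ = 120 × 32.8 × 0.8 = 3149 W
η = P_out / P_in = 2208 / 3149 = 0.701 = 70.1%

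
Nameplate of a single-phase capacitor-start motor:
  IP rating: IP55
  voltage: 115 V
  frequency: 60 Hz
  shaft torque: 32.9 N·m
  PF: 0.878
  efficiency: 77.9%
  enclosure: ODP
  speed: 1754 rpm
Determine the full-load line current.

ω = 2π×1754/60 = 183.7 rad/s; P_out = τω = 32.9 × 183.7 = 6044 W
P_in = P_out / η = 6044 / 0.779 = 7759 W
I = P_in / (V·cosφ) = 7759 / (115 × 0.878) = 76.8 A

76.8 A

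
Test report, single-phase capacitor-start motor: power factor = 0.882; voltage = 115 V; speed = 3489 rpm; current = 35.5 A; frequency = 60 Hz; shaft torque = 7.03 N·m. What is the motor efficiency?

ω = 2π × 3489/60 = 365.4 rad/s; P_out = τω = 7.03 × 365.4 = 2569 W
P_in = V·I·cosφ = 115 × 35.5 × 0.882 = 3601 W
η = P_out / P_in = 2569 / 3601 = 0.713 = 71.3%

71.3 %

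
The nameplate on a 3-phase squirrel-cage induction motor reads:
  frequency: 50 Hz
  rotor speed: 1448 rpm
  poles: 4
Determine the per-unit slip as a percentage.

n_s = 120f/p = 120×50/4 = 1500 rpm
s = (n_s − n)/n_s = (1500 − 1448)/1500 = 0.0347

3.5 %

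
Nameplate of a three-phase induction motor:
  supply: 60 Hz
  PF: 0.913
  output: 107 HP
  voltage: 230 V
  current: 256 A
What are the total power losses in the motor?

P_in = √3·V·I·cosφ = 1.732×230×256×0.913 = 93108 W
P_out = 107×746 = 79822 W
Losses = P_in − P_out = 93108 − 79822 = 13286 W

13300 W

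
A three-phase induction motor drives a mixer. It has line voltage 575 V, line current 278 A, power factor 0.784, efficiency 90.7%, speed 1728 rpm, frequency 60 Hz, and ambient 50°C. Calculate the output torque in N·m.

1090 N·m

P_in = √3·V·I·cosφ = 1.732 × 575 × 278 × 0.784 = 217058 W
P_out = η·P_in = 0.907 × 217058 = 196872 W
n = 1728 rpm
ω = 2π×1728/60 = 181 rad/s
τ = P_out/ω = 196872/181 = 1090 N·m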